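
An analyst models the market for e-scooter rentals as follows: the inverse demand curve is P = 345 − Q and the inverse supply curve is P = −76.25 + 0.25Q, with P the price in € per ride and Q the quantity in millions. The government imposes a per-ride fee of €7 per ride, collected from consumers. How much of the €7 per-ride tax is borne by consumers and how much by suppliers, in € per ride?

Inverting to Q(P) form: Qd = 345 − P; Qs = 4P + 305.
Before the tax: set 345 − P = 4P + 305 → P* = €8, Q* = 337.
With the tax collected from consumers, demand (in seller-price terms) shifts: Qd = 345 − (P + 7).
New equilibrium: consumers pay €13.6, suppliers receive €6.6, Q = 331.4. (Wedge: Pb − Ps = 7.)
Burden on consumers: €5.6; on suppliers: €1.4. (They sum to €7.)

Consumers bear €5.6 per ride; suppliers bear €1.4 per ride.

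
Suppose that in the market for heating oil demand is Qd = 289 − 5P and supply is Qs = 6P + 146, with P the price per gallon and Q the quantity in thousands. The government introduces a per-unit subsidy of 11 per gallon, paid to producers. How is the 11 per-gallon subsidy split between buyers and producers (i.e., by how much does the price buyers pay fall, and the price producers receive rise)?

Before the subsidy: set 289 − 5P = 6P + 146 → P* = 13, Q* = 224.
With a per-unit subsidy paid to producers, each receives P + 11 per unit sold, so supply becomes Qs = 6(P + 11) + 146.
Solving gives Q = 254 with buyers paying 7 and producers receiving 18 (the 11 wedge).
Gain to buyers: 6; to producers: 5. (They sum to 11.)

Buyers gain 6 per gallon; producers gain 5 per gallon.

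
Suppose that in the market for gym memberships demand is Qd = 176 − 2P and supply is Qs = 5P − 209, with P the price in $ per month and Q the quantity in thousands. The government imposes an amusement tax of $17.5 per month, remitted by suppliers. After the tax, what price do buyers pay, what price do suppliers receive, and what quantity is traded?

Buyers pay $67.5; suppliers receive $50; quantity = 41.

Without the tax, 176 − 2P = 5P − 209 gives 7P = 385, so P* = $55 and Q* = 66.
With the tax collected from suppliers, supply shifts: Qs = 5(P − 17.5) − 209.
New equilibrium: buyers pay $67.5, suppliers receive $50, Q = 41. (Wedge: Pb − Ps = 17.5.)
The less price-elastic side of the market bears the larger share of a per-unit tax.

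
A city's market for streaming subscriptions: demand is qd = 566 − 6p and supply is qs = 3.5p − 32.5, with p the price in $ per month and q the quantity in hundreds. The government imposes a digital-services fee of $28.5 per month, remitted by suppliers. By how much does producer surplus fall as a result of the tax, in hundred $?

Producer surplus falls by $2817 hundred.

Without the tax, 566 − 6p = 3.5p − 32.5 gives 9.5p = 598.5, so p* = $63 and q* = 188.
With the tax collected from suppliers, supply shifts: qs = 3.5(p − 28.5) − 32.5.
New equilibrium: buyers pay $73.5, suppliers receive $45, q = 125. (Wedge: pb − ps = 28.5.)
ΔPS is the trapezoid between Q = 125 and Q = 188 of height $18: ½ · (188 + 125) · 18 = $2817.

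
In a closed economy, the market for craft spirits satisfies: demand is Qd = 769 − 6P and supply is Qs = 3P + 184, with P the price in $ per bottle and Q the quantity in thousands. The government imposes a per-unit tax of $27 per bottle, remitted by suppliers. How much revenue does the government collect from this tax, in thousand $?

Without the tax, 769 − 6P = 3P + 184 gives 9P = 585, so P* = $65 and Q* = 379.
With the tax collected from suppliers, supply shifts: Qs = 3(P − 27) + 184.
Solving gives Q = 325 with consumers paying $74 and suppliers receiving $47 (the $27 wedge).
Revenue = t · Q = 27 · 325 = $8775.

Tax revenue = $8775 thousand.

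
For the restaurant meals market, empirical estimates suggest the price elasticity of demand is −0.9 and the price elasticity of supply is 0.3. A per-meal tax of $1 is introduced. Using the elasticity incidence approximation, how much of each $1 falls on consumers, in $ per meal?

Consumers bear ≈ $0.25 per meal.

Incidence ratio: consumers' share ≈ εs / (εs + |εd|) = 0.3 / (0.3 + 0.9) = 0.25.
So consumers bear ≈ 0.25 × $1 = $0.25; sellers bear $0.75.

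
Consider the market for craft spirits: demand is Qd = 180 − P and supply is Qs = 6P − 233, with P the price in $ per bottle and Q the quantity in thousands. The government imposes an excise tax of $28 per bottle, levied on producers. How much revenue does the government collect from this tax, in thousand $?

Tax revenue = $2716 thousand.

Before the tax: set 180 − P = 6P − 233 → P* = $59, Q* = 121.
With the tax collected from producers, supply shifts: Qs = 6(P − 28) − 233.
New equilibrium: buyers pay $83, producers receive $55, Q = 97. (Wedge: Pb − Ps = 28.)
Revenue = t · Q = 28 · 97 = $2716.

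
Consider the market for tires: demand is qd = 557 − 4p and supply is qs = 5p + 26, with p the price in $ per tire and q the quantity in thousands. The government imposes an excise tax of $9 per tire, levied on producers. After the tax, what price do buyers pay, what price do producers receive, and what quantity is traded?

Buyers pay $64; producers receive $55; quantity = 301.

Before the tax: set 557 − 4p = 5p + 26 → p* = $59, q* = 321.
With the tax collected from producers, supply shifts: qs = 5(p − 9) + 26.
Solving gives q = 301 with buyers paying $64 and producers receiving $55 (the $9 wedge).
The less price-elastic side of the market bears the larger share of a per-unit tax.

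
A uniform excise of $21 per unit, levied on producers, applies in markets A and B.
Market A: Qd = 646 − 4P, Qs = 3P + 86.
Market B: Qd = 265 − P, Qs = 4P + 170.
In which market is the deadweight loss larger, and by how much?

Market A, by $201.6.

Market A: pre-tax P* = $80, Q* = 326; post-tax Q = 290; deadweight loss = $378.
Market B: pre-tax P* = $19, Q* = 246; post-tax Q = 229.2; deadweight loss = $176.4.
Difference: $378 vs $176.4 → market A is larger by $201.6.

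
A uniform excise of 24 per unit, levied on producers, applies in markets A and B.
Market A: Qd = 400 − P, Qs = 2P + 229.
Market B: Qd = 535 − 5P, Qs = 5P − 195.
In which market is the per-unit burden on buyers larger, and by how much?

Market A, by 4.

Market A: pre-tax P* = 57, Q* = 343; post-tax Q = 327; per-unit burden on buyers = 16.
Market B: pre-tax P* = 73, Q* = 170; post-tax Q = 110; per-unit burden on buyers = 12.
Difference: 16 vs 12 → market A is larger by 4.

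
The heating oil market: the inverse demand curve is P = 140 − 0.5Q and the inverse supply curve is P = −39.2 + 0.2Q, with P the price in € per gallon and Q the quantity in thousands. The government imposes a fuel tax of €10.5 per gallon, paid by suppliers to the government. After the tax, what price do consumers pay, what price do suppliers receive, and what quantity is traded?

Consumers pay €19.5; suppliers receive €9; quantity = 241.

Rewrite in direct form: Qd = 280 − 2P and Qs = 5P + 196.
Before the tax: set 280 − 2P = 5P + 196 → P* = €12, Q* = 256.
With the tax collected from suppliers, supply shifts: Qs = 5(P − 10.5) + 196.
Solving gives Q = 241 with consumers paying €19.5 and suppliers receiving €9 (the €10.5 wedge).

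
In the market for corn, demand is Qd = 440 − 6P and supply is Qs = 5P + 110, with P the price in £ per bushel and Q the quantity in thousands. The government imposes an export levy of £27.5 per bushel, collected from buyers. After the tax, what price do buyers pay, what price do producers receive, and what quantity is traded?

Without the tax, 440 − 6P = 5P + 110 gives 11P = 330, so P* = £30 and Q* = 260.
With the tax collected from buyers, demand (in seller-price terms) shifts: Qd = 440 − 6(P + 27.5).
Solving gives Q = 185 with buyers paying £42.5 and producers receiving £15 (the £27.5 wedge).

Buyers pay £42.5; producers receive £15; quantity = 185.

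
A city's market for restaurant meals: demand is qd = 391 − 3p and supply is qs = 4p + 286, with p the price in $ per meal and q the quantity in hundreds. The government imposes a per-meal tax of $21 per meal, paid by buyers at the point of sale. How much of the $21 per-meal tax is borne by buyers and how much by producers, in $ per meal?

Buyers bear $12 per meal; producers bear $9 per meal.

Without the tax, 391 − 3p = 4p + 286 gives 7p = 105, so p* = $15 and q* = 346.
With the tax collected from buyers, demand (in seller-price terms) shifts: qd = 391 − 3(p + 21).
Solving gives q = 310 with buyers paying $27 and producers receiving $6 (the $21 wedge).
Burden on buyers: $12; on producers: $9. (They sum to $21.)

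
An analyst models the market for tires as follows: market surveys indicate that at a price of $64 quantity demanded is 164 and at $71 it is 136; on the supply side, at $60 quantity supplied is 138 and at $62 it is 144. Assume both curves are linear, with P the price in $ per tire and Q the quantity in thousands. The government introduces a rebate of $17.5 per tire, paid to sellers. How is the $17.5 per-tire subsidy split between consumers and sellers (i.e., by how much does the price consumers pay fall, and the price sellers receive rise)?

Demand slope: (136 − 164)/(71 − 64) = -4, so Qd = 420 − 4P.
Supply slope: (144 − 138)/(62 − 60) = 3, so Qs = 3P − 42.
Without the subsidy, 420 − 4P = 3P − 42 gives 7P = 462, so P* = $66 and Q* = 156.
With a per-unit subsidy paid to sellers, each receives P + 17.5 per unit sold, so supply becomes Qs = 3(P + 17.5) − 42.
Solving gives Q = 186 with consumers paying $58.5 and sellers receiving $76 (the $17.5 wedge).
Gain to consumers: $7.5; to sellers: $10. (They sum to $17.5.)

Consumers gain $7.5 per tire; sellers gain $10 per tire.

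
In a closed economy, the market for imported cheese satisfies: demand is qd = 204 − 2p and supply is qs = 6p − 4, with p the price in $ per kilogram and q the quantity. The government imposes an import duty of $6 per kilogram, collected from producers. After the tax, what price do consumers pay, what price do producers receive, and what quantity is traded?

Consumers pay $30.5; producers receive $24.5; quantity = 143.

Before the tax: set 204 − 2p = 6p − 4 → p* = $26, q* = 152.
With the tax collected from producers, supply shifts: qs = 6(p − 6) − 4.
Solving gives q = 143 with consumers paying $30.5 and producers receiving $24.5 (the $6 wedge).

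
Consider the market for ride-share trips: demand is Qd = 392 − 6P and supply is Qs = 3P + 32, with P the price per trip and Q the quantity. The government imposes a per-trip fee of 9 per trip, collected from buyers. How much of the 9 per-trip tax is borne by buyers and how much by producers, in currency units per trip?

Without the tax, 392 − 6P = 3P + 32 gives 9P = 360, so P* = 40 and Q* = 152.
With the tax collected from buyers, demand (in seller-price terms) shifts: Qd = 392 − 6(P + 9).
New equilibrium: buyers pay 43, producers receive 34, Q = 134. (Wedge: Pb − Ps = 9.)
Burden on buyers: 3; on producers: 6. (They sum to 9.)

Buyers bear 3 per trip; producers bear 6 per trip.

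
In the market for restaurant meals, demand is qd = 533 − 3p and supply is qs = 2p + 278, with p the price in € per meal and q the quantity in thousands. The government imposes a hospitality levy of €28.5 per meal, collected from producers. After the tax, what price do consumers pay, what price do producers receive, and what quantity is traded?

Consumers pay €62.4; producers receive €33.9; quantity = 345.8.

Before the tax: set 533 − 3p = 2p + 278 → p* = €51, q* = 380.
With the tax collected from producers, supply shifts: qs = 2(p − 28.5) + 278.
New equilibrium: consumers pay €62.4, producers receive €33.9, q = 345.8. (Wedge: pb − ps = 28.5.)
The less price-elastic side of the market bears the larger share of a per-unit tax.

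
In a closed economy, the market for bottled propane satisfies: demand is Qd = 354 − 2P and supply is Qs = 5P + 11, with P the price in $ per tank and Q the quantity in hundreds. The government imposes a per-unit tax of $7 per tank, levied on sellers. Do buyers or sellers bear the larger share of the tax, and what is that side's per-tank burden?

Before the tax: set 354 − 2P = 5P + 11 → P* = $49, Q* = 256.
With the tax collected from sellers, supply shifts: Qs = 5(P − 7) + 11.
Solving gives Q = 246 with buyers paying $54 and sellers receiving $47 (the $7 wedge).
Per-tank burden: buyers $5, sellers $2.
Buyers take the larger share because demand is less price-elastic here (demand slope 2 vs supply slope 5).
The less price-elastic side of the market bears the larger share of a per-unit tax.

Buyers bear the larger share: $5 per tank.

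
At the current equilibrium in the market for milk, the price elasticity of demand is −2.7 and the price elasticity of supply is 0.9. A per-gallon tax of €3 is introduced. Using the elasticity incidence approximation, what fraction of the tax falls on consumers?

Consumers' share ≈ 0.25.

Incidence ratio: consumers' share ≈ εs / (εs + |εd|) = 0.9 / (0.9 + 2.7) = 0.25.
Supply is the less elastic side, so consumers bear the smaller share.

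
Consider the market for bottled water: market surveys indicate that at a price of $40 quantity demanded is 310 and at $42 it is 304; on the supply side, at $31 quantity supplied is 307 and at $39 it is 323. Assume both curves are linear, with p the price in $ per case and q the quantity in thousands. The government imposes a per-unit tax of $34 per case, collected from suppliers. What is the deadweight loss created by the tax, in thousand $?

Demand slope: (304 − 310)/(42 − 40) = -3, so qd = 430 − 3p.
Supply slope: (323 − 307)/(39 − 31) = 2, so qs = 2p + 245.
Before the tax: set 430 − 3p = 2p + 245 → p* = $37, q* = 319.
With the tax collected from suppliers, supply shifts: qs = 2(p − 34) + 245.
Solving gives q = 278.2 with consumers paying $50.6 and suppliers receiving $16.6 (the $34 wedge).
Quantity falls by |ΔQ| = |319 − 278.2| = 40.8.
DWL = ½ · t · |ΔQ| = ½ · 34 · 40.8 = $693.6.

Deadweight loss = $693.6 thousand.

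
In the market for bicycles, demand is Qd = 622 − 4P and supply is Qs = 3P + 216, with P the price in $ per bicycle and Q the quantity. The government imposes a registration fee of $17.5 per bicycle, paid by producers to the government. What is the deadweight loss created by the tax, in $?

Deadweight loss = $262.5.

Before the tax: set 622 − 4P = 3P + 216 → P* = $58, Q* = 390.
With the tax collected from producers, supply shifts: Qs = 3(P − 17.5) + 216.
Solving gives Q = 360 with buyers paying $65.5 and producers receiving $48 (the $17.5 wedge).
Quantity falls by |ΔQ| = |390 − 360| = 30.
DWL = ½ · t · |ΔQ| = ½ · 17.5 · 30 = $262.5.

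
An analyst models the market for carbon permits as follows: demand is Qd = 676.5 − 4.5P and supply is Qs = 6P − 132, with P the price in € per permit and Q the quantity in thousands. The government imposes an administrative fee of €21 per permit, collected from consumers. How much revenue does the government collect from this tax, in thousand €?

Without the tax, 676.5 − 4.5P = 6P − 132 gives 10.5P = 808.5, so P* = €77 and Q* = 330.
With the tax collected from consumers, demand (in seller-price terms) shifts: Qd = 676.5 − 4.5(P + 21).
New equilibrium: consumers pay €89, suppliers receive €68, Q = 276. (Wedge: Pb − Ps = 21.)
Revenue = t · Q = 21 · 276 = €5796.

Tax revenue = €5796 thousand.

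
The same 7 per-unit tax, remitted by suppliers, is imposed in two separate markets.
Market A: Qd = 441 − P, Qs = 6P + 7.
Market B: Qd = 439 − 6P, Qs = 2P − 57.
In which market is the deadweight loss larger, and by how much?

Market B, by 15.75.

Market A: pre-tax P* = 62, Q* = 379; post-tax Q = 373; deadweight loss = 21.
Market B: pre-tax P* = 62, Q* = 67; post-tax Q = 56.5; deadweight loss = 36.75.
Difference: 21 vs 36.75 → market B is larger by 15.75.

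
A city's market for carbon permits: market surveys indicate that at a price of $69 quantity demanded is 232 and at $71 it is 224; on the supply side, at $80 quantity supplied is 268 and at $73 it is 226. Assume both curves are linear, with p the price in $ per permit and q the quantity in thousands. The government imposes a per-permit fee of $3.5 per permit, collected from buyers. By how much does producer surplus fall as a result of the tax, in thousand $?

Producer surplus falls by $302.12 thousand.

Demand slope: (224 − 232)/(71 − 69) = -4, so qd = 508 − 4p.
Supply slope: (226 − 268)/(73 − 80) = 6, so qs = 6p − 212.
Without the tax, 508 − 4p = 6p − 212 gives 10p = 720, so p* = $72 and q* = 220.
With the tax collected from buyers, demand (in seller-price terms) shifts: qd = 508 − 4(p + 3.5).
New equilibrium: buyers pay $74.1, sellers receive $70.6, q = 211.6. (Wedge: pb − ps = 3.5.)
ΔPS is the trapezoid between Q = 211.6 and Q = 220 of height $1.4: ½ · (220 + 211.6) · 1.4 = $302.12.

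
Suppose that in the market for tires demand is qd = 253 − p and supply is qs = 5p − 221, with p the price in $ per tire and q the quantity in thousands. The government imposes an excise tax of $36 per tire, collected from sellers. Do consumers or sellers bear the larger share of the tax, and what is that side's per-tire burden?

Without the tax, 253 − p = 5p − 221 gives 6p = 474, so p* = $79 and q* = 174.
With the tax collected from sellers, supply shifts: qs = 5(p − 36) − 221.
Solving gives q = 144 with consumers paying $109 and sellers receiving $73 (the $36 wedge).
Per-tire burden: consumers $30, sellers $6.
Consumers take the larger share because demand is less price-elastic here (demand slope 1 vs supply slope 5).

Consumers bear the larger share: $30 per tire.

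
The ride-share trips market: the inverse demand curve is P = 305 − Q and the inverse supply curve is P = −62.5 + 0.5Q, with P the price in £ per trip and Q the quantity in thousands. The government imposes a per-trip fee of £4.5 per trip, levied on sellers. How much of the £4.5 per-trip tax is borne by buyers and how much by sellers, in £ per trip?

Buyers bear £3 per trip; sellers bear £1.5 per trip.

Inverting to Q(P) form: Qd = 305 − P; Qs = 2P + 125.
Without the tax, 305 − P = 2P + 125 gives 3P = 180, so P* = £60 and Q* = 245.
With the tax collected from sellers, supply shifts: Qs = 2(P − 4.5) + 125.
New equilibrium: buyers pay £63, sellers receive £58.5, Q = 242. (Wedge: Pb − Ps = 4.5.)
Burden on buyers: £3; on sellers: £1.5. (They sum to £4.5.)
The less price-elastic side of the market bears the larger share of a per-unit tax.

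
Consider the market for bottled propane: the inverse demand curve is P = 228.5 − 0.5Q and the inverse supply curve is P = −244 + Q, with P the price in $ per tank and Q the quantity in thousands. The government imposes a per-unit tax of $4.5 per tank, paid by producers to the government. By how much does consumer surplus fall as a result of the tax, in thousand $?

Consumer surplus falls by $470.25 thousand.

Inverting to Q(P) form: Qd = 457 − 2P; Qs = P + 244.
Before the tax: set 457 − 2P = P + 244 → P* = $71, Q* = 315.
With the tax collected from producers, supply shifts: Qs = (P − 4.5) + 244.
Solving gives Q = 312 with consumers paying $72.5 and producers receiving $68 (the $4.5 wedge).
ΔCS is the trapezoid between Q = 312 and Q = 315 of height $1.5: ½ · (315 + 312) · 1.5 = $470.25.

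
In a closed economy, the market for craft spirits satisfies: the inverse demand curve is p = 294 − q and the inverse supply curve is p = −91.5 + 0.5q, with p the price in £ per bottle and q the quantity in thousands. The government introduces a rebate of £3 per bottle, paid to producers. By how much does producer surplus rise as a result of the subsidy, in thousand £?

Inverting to q(p) form: qd = 294 − p; qs = 2p + 183.
Before the subsidy: set 294 − p = 2p + 183 → p* = £37, q* = 257.
With a per-unit subsidy paid to producers, each receives p + 3 per unit sold, so supply becomes qs = 2(p + 3) + 183.
New equilibrium: consumers pay £35, producers receive £38, q = 259. (Wedge: pb − ps = −3.)
ΔPS is the trapezoid between Q = 259 and Q = 257 of height £1: ½ · (257 + 259) · 1 = £258.

Producer surplus rises by £258 thousand.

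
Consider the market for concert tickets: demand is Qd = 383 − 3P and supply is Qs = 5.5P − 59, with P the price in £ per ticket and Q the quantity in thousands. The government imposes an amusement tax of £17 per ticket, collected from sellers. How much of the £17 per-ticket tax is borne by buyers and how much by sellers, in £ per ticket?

Without the tax, 383 − 3P = 5.5P − 59 gives 8.5P = 442, so P* = £52 and Q* = 227.
With the tax collected from sellers, supply shifts: Qs = 5.5(P − 17) − 59.
New equilibrium: buyers pay £63, sellers receive £46, Q = 194. (Wedge: Pb − Ps = 17.)
Burden on buyers: £11; on sellers: £6. (They sum to £17.)

Buyers bear £11 per ticket; sellers bear £6 per ticket.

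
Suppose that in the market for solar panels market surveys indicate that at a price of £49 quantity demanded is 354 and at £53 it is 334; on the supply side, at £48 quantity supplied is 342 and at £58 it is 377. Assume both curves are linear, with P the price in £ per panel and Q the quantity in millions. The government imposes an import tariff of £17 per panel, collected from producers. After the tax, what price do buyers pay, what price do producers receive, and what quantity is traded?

Demand slope: (334 − 354)/(53 − 49) = -5, so Qd = 599 − 5P.
Supply slope: (377 − 342)/(58 − 48) = 3.5, so Qs = 3.5P + 174.
Without the tax, 599 − 5P = 3.5P + 174 gives 8.5P = 425, so P* = £50 and Q* = 349.
With the tax collected from producers, supply shifts: Qs = 3.5(P − 17) + 174.
New equilibrium: buyers pay £57, producers receive £40, Q = 314. (Wedge: Pb − Ps = 17.)

Buyers pay £57; producers receive £40; quantity = 314.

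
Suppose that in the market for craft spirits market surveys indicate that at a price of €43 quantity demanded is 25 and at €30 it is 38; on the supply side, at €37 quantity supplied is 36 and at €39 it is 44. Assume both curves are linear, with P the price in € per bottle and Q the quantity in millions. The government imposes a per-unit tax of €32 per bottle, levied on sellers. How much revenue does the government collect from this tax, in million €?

Tax revenue = €204.8 million.

Demand slope: (38 − 25)/(30 − 43) = -1, so Qd = 68 − P.
Supply slope: (44 − 36)/(39 − 37) = 4, so Qs = 4P − 112.
Before the tax: set 68 − P = 4P − 112 → P* = €36, Q* = 32.
With the tax collected from sellers, supply shifts: Qs = 4(P − 32) − 112.
New equilibrium: consumers pay €61.6, sellers receive €29.6, Q = 6.4. (Wedge: Pb − Ps = 32.)
Revenue = t · Q = 32 · 6.4 = €204.8.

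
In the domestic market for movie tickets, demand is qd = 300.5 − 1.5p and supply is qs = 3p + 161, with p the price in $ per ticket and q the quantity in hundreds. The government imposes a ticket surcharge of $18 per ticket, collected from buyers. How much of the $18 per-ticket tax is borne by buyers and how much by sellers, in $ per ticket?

Buyers bear $12 per ticket; sellers bear $6 per ticket.

Without the tax, 300.5 − 1.5p = 3p + 161 gives 4.5p = 139.5, so p* = $31 and q* = 254.
With the tax collected from buyers, demand (in seller-price terms) shifts: qd = 300.5 − 1.5(p + 18).
New equilibrium: buyers pay $43, sellers receive $25, q = 236. (Wedge: pb − ps = 18.)
Burden on buyers: $12; on sellers: $6. (They sum to $18.)
The less price-elastic side of the market bears the larger share of a per-unit tax.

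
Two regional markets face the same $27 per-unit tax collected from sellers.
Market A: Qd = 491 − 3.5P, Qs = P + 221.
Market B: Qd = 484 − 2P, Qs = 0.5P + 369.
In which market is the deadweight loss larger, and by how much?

Market A, by $137.7.

Market A: pre-tax P* = $60, Q* = 281; post-tax Q = 260; deadweight loss = $283.5.
Market B: pre-tax P* = $46, Q* = 392; post-tax Q = 381.2; deadweight loss = $145.8.
Difference: $283.5 vs $145.8 → market A is larger by $137.7.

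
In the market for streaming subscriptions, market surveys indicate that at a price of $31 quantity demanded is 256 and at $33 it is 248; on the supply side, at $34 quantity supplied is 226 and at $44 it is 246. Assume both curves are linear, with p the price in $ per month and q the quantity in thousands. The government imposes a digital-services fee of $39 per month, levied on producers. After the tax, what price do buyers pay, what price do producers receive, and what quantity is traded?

Demand slope: (248 − 256)/(33 − 31) = -4, so qd = 380 − 4p.
Supply slope: (246 − 226)/(44 − 34) = 2, so qs = 2p + 158.
Before the tax: set 380 − 4p = 2p + 158 → p* = $37, q* = 232.
With the tax collected from producers, supply shifts: qs = 2(p − 39) + 158.
Solving gives q = 180 with buyers paying $50 and producers receiving $11 (the $39 wedge).
The less price-elastic side of the market bears the larger share of a per-unit tax.

Buyers pay $50; producers receive $11; quantity = 180.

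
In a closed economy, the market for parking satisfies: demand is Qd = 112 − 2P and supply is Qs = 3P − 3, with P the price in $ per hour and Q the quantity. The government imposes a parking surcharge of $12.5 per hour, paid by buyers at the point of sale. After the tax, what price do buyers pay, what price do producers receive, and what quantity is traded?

Without the tax, 112 − 2P = 3P − 3 gives 5P = 115, so P* = $23 and Q* = 66.
With the tax collected from buyers, demand (in seller-price terms) shifts: Qd = 112 − 2(P + 12.5).
Solving gives Q = 51 with buyers paying $30.5 and producers receiving $18 (the $12.5 wedge).
The less price-elastic side of the market bears the larger share of a per-unit tax.

Buyers pay $30.5; producers receive $18; quantity = 51.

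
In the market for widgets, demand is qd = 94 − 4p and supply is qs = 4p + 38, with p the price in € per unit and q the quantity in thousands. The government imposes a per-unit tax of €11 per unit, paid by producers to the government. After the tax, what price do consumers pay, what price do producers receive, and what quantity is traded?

Before the tax: set 94 − 4p = 4p + 38 → p* = €7, q* = 66.
With the tax collected from producers, supply shifts: qs = 4(p − 11) + 38.
New equilibrium: consumers pay €12.5, producers receive €1.5, q = 44. (Wedge: pb − ps = 11.)
The less price-elastic side of the market bears the larger share of a per-unit tax.

Consumers pay €12.5; producers receive €1.5; quantity = 44.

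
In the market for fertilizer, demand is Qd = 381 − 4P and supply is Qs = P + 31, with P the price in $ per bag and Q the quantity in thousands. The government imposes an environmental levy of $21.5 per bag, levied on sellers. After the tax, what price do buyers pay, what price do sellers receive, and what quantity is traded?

Buyers pay $74.3; sellers receive $52.8; quantity = 83.8.

Before the tax: set 381 − 4P = P + 31 → P* = $70, Q* = 101.
With the tax collected from sellers, supply shifts: Qs = (P − 21.5) + 31.
New equilibrium: buyers pay $74.3, sellers receive $52.8, Q = 83.8. (Wedge: Pb − Ps = 21.5.)
The less price-elastic side of the market bears the larger share of a per-unit tax.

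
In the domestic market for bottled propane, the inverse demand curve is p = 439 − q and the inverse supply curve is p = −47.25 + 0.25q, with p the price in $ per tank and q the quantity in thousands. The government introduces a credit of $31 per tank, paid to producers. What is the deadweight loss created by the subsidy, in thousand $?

Deadweight loss = $384.4 thousand.

Rewrite in direct form: qd = 439 − p and qs = 4p + 189.
Before the subsidy: set 439 − p = 4p + 189 → p* = $50, q* = 389.
With a per-unit subsidy paid to producers, each receives p + 31 per unit sold, so supply becomes qs = 4(p + 31) + 189.
New equilibrium: consumers pay $25.2, producers receive $56.2, q = 413.8. (Wedge: pb − ps = −31.)
Quantity rises by |ΔQ| = |389 − 413.8| = 24.8.
DWL = ½ · t · |ΔQ| = ½ · 31 · 24.8 = $384.4.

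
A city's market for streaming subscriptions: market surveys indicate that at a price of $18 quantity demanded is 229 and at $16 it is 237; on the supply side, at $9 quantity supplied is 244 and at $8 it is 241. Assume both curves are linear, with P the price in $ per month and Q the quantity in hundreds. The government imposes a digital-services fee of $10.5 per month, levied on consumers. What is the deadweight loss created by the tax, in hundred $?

Deadweight loss = $94.5 hundred.

Demand slope: (237 − 229)/(16 − 18) = -4, so Qd = 301 − 4P.
Supply slope: (241 − 244)/(8 − 9) = 3, so Qs = 3P + 217.
Before the tax: set 301 − 4P = 3P + 217 → P* = $12, Q* = 253.
With the tax collected from consumers, demand (in seller-price terms) shifts: Qd = 301 − 4(P + 10.5).
New equilibrium: consumers pay $16.5, producers receive $6, Q = 235. (Wedge: Pb − Ps = 10.5.)
Quantity falls by |ΔQ| = |253 − 235| = 18.
DWL = ½ · t · |ΔQ| = ½ · 10.5 · 18 = $94.5.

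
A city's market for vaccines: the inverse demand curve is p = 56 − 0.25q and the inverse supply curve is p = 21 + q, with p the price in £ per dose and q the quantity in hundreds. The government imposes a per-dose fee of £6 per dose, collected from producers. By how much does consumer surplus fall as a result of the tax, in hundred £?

Rewrite in direct form: qd = 224 − 4p and qs = p − 21.
Without the tax, 224 − 4p = p − 21 gives 5p = 245, so p* = £49 and q* = 28.
With the tax collected from producers, supply shifts: qs = (p − 6) − 21.
Solving gives q = 23.2 with consumers paying £50.2 and producers receiving £44.2 (the £6 wedge).
ΔCS is the trapezoid between Q = 23.2 and Q = 28 of height £1.2: ½ · (28 + 23.2) · 1.2 = £30.72.

Consumer surplus falls by £30.72 hundred.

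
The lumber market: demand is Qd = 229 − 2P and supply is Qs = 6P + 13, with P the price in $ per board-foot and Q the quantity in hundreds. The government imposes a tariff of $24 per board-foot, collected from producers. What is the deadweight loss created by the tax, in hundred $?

Deadweight loss = $432 hundred.

Before the tax: set 229 − 2P = 6P + 13 → P* = $27, Q* = 175.
With the tax collected from producers, supply shifts: Qs = 6(P − 24) + 13.
New equilibrium: consumers pay $45, producers receive $21, Q = 139. (Wedge: Pb − Ps = 24.)
Quantity falls by |ΔQ| = |175 − 139| = 36.
DWL = ½ · t · |ΔQ| = ½ · 24 · 36 = $432.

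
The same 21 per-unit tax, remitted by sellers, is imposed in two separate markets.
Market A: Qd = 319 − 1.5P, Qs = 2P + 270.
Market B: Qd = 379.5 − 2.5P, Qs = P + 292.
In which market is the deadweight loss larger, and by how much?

Market A, by 31.5.

Market A: pre-tax P* = 14, Q* = 298; post-tax Q = 280; deadweight loss = 189.
Market B: pre-tax P* = 25, Q* = 317; post-tax Q = 302; deadweight loss = 157.5.
Difference: 189 vs 157.5 → market A is larger by 31.5.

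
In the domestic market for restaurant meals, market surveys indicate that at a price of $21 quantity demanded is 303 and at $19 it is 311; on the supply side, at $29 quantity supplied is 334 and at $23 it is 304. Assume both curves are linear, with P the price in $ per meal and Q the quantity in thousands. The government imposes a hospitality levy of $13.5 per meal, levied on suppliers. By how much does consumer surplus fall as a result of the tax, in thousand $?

Consumer surplus falls by $2130 thousand.

Demand slope: (311 − 303)/(19 − 21) = -4, so Qd = 387 − 4P.
Supply slope: (304 − 334)/(23 − 29) = 5, so Qs = 5P + 189.
Without the tax, 387 − 4P = 5P + 189 gives 9P = 198, so P* = $22 and Q* = 299.
With the tax collected from suppliers, supply shifts: Qs = 5(P − 13.5) + 189.
New equilibrium: consumers pay $29.5, suppliers receive $16, Q = 269. (Wedge: Pb − Ps = 13.5.)
ΔCS is the trapezoid between Q = 269 and Q = 299 of height $7.5: ½ · (299 + 269) · 7.5 = $2130.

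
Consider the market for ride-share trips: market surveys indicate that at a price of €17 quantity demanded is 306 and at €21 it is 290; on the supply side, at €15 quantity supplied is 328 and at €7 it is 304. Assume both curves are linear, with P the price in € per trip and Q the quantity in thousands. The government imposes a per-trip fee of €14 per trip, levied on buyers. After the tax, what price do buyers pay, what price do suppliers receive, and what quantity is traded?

Buyers pay €19; suppliers receive €5; quantity = 298.

Demand slope: (290 − 306)/(21 − 17) = -4, so Qd = 374 − 4P.
Supply slope: (304 − 328)/(7 − 15) = 3, so Qs = 3P + 283.
Before the tax: set 374 − 4P = 3P + 283 → P* = €13, Q* = 322.
With the tax collected from buyers, demand (in seller-price terms) shifts: Qd = 374 − 4(P + 14).
Solving gives Q = 298 with buyers paying €19 and suppliers receiving €5 (the €14 wedge).
The less price-elastic side of the market bears the larger share of a per-unit tax.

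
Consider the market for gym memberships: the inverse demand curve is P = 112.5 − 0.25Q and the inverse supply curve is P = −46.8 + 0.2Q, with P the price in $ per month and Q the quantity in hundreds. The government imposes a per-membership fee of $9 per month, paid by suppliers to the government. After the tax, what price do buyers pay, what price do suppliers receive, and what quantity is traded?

Buyers pay $29; suppliers receive $20; quantity = 334.

Inverting to Q(P) form: Qd = 450 − 4P; Qs = 5P + 234.
Before the tax: set 450 − 4P = 5P + 234 → P* = $24, Q* = 354.
With the tax collected from suppliers, supply shifts: Qs = 5(P − 9) + 234.
Solving gives Q = 334 with buyers paying $29 and suppliers receiving $20 (the $9 wedge).
The less price-elastic side of the market bears the larger share of a per-unit tax.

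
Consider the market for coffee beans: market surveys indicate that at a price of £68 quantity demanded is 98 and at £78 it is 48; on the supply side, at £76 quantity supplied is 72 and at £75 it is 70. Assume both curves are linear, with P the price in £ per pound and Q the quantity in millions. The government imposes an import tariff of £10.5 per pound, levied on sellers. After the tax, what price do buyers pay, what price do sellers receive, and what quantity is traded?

Demand slope: (48 − 98)/(78 − 68) = -5, so Qd = 438 − 5P.
Supply slope: (70 − 72)/(75 − 76) = 2, so Qs = 2P − 80.
Before the tax: set 438 − 5P = 2P − 80 → P* = £74, Q* = 68.
With the tax collected from sellers, supply shifts: Qs = 2(P − 10.5) − 80.
Solving gives Q = 53 with buyers paying £77 and sellers receiving £66.5 (the £10.5 wedge).

Buyers pay £77; sellers receive £66.5; quantity = 53.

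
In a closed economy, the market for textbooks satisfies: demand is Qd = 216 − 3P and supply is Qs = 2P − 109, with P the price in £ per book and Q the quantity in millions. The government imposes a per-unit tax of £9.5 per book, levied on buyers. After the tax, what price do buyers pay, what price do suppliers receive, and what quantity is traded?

Buyers pay £68.8; suppliers receive £59.3; quantity = 9.6.

Without the tax, 216 − 3P = 2P − 109 gives 5P = 325, so P* = £65 and Q* = 21.
With the tax collected from buyers, demand (in seller-price terms) shifts: Qd = 216 − 3(P + 9.5).
Solving gives Q = 9.6 with buyers paying £68.8 and suppliers receiving £59.3 (the £9.5 wedge).
The less price-elastic side of the market bears the larger share of a per-unit tax.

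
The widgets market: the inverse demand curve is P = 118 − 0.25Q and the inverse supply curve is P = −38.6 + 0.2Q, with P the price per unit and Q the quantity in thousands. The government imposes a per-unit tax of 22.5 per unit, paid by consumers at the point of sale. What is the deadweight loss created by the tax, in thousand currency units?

Deadweight loss = 562.5 thousand.

Inverting to Q(P) form: Qd = 472 − 4P; Qs = 5P + 193.
Before the tax: set 472 − 4P = 5P + 193 → P* = 31, Q* = 348.
With the tax collected from consumers, demand (in seller-price terms) shifts: Qd = 472 − 4(P + 22.5).
New equilibrium: consumers pay 43.5, sellers receive 21, Q = 298. (Wedge: Pb − Ps = 22.5.)
Quantity falls by |ΔQ| = |348 − 298| = 50.
DWL = ½ · t · |ΔQ| = ½ · 22.5 · 50 = 562.5.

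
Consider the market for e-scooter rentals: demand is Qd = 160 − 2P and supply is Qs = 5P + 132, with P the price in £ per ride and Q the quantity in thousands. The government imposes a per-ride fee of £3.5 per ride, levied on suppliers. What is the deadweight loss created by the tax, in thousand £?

Deadweight loss = £8.75 thousand.

Without the tax, 160 − 2P = 5P + 132 gives 7P = 28, so P* = £4 and Q* = 152.
With the tax collected from suppliers, supply shifts: Qs = 5(P − 3.5) + 132.
Solving gives Q = 147 with buyers paying £6.5 and suppliers receiving £3 (the £3.5 wedge).
Quantity falls by |ΔQ| = |152 − 147| = 5.
DWL = ½ · t · |ΔQ| = ½ · 3.5 · 5 = £8.75.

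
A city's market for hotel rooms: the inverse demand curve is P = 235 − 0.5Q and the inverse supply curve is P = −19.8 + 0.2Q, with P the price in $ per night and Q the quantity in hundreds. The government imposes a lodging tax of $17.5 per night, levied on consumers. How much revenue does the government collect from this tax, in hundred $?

Inverting to Q(P) form: Qd = 470 − 2P; Qs = 5P + 99.
Without the tax, 470 − 2P = 5P + 99 gives 7P = 371, so P* = $53 and Q* = 364.
With the tax collected from consumers, demand (in seller-price terms) shifts: Qd = 470 − 2(P + 17.5).
New equilibrium: consumers pay $65.5, suppliers receive $48, Q = 339. (Wedge: Pb − Ps = 17.5.)
Revenue = t · Q = 17.5 · 339 = $5932.5.

Tax revenue = $5932.5 hundred.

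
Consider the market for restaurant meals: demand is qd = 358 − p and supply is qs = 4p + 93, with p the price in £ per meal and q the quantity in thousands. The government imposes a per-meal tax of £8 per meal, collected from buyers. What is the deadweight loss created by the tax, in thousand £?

Deadweight loss = £25.6 thousand.

Before the tax: set 358 − p = 4p + 93 → p* = £53, q* = 305.
With the tax collected from buyers, demand (in seller-price terms) shifts: qd = 358 − (p + 8).
New equilibrium: buyers pay £59.4, suppliers receive £51.4, q = 298.6. (Wedge: pb − ps = 8.)
Quantity falls by |ΔQ| = |305 − 298.6| = 6.4.
DWL = ½ · t · |ΔQ| = ½ · 8 · 6.4 = £25.6.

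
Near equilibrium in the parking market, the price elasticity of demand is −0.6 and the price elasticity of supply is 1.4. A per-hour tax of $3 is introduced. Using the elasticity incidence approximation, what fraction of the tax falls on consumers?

Incidence ratio: consumers' share ≈ εs / (εs + |εd|) = 1.4 / (1.4 + 0.6) = 0.7.
Supply is the more elastic side, so consumers bear the larger share.

Consumers' share ≈ 0.7.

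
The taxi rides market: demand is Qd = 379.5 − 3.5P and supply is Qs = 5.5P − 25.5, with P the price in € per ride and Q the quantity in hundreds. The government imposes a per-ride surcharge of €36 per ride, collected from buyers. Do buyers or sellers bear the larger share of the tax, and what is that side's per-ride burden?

Before the tax: set 379.5 − 3.5P = 5.5P − 25.5 → P* = €45, Q* = 222.
With the tax collected from buyers, demand (in seller-price terms) shifts: Qd = 379.5 − 3.5(P + 36).
New equilibrium: buyers pay €67, sellers receive €31, Q = 145. (Wedge: Pb − Ps = 36.)
Per-ride burden: buyers €22, sellers €14.
Buyers take the larger share because demand is less price-elastic here (demand slope 3.5 vs supply slope 5.5).

Buyers bear the larger share: €22 per ride.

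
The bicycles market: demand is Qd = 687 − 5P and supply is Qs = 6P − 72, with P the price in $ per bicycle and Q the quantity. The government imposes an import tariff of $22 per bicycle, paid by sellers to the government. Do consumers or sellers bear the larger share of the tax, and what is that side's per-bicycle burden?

Consumers bear the larger share: $12 per bicycle.

Before the tax: set 687 − 5P = 6P − 72 → P* = $69, Q* = 342.
With the tax collected from sellers, supply shifts: Qs = 6(P − 22) − 72.
New equilibrium: consumers pay $81, sellers receive $59, Q = 282. (Wedge: Pb − Ps = 22.)
Per-bicycle burden: consumers $12, sellers $10.
Consumers take the larger share because demand is less price-elastic here (demand slope 5 vs supply slope 6).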